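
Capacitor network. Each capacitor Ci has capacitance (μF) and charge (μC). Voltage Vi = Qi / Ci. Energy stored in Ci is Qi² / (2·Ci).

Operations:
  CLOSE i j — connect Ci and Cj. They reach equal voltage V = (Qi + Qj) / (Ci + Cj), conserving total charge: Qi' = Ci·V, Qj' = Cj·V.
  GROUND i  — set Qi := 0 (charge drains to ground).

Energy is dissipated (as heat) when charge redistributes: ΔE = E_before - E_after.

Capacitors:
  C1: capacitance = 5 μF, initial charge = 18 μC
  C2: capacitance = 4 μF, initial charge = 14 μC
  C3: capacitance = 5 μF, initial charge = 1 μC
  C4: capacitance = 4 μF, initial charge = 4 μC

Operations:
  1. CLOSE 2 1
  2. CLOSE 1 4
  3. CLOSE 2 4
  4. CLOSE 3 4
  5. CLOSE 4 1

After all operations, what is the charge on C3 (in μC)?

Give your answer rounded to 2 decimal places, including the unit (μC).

Initial: C1(5μF, Q=18μC, V=3.60V), C2(4μF, Q=14μC, V=3.50V), C3(5μF, Q=1μC, V=0.20V), C4(4μF, Q=4μC, V=1.00V)
Op 1: CLOSE 2-1: Q_total=32.00, C_total=9.00, V=3.56; Q2=14.22, Q1=17.78; dissipated=0.011
Op 2: CLOSE 1-4: Q_total=21.78, C_total=9.00, V=2.42; Q1=12.10, Q4=9.68; dissipated=7.257
Op 3: CLOSE 2-4: Q_total=23.90, C_total=8.00, V=2.99; Q2=11.95, Q4=11.95; dissipated=1.290
Op 4: CLOSE 3-4: Q_total=12.95, C_total=9.00, V=1.44; Q3=7.19, Q4=5.76; dissipated=8.634
Op 5: CLOSE 4-1: Q_total=17.85, C_total=9.00, V=1.98; Q4=7.94, Q1=9.92; dissipated=1.069
Final charges: Q1=9.92, Q2=11.95, Q3=7.19, Q4=7.94

Answer: 7.19 μC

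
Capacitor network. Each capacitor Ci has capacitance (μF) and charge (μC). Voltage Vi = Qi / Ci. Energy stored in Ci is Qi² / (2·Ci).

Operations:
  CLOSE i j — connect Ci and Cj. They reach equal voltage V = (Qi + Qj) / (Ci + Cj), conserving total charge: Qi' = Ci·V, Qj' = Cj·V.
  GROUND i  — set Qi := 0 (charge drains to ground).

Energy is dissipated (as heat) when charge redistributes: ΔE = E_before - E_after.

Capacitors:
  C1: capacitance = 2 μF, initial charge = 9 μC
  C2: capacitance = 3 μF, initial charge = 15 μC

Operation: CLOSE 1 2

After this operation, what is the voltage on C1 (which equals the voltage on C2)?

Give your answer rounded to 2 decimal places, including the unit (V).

Answer: 4.80 V

Derivation:
Initial: C1(2μF, Q=9μC, V=4.50V), C2(3μF, Q=15μC, V=5.00V)
Op 1: CLOSE 1-2: Q_total=24.00, C_total=5.00, V=4.80; Q1=9.60, Q2=14.40; dissipated=0.150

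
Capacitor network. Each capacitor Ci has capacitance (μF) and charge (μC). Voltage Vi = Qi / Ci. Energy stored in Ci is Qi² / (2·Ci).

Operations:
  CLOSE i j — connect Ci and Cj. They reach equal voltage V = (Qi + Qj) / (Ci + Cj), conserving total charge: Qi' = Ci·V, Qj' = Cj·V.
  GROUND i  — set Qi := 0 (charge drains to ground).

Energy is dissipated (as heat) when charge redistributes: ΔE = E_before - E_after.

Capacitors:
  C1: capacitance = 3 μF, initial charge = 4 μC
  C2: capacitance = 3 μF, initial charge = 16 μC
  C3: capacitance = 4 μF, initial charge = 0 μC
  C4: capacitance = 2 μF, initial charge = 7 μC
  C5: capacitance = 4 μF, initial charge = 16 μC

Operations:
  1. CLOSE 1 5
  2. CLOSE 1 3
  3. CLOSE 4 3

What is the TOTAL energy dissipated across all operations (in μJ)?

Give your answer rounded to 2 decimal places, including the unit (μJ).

Initial: C1(3μF, Q=4μC, V=1.33V), C2(3μF, Q=16μC, V=5.33V), C3(4μF, Q=0μC, V=0.00V), C4(2μF, Q=7μC, V=3.50V), C5(4μF, Q=16μC, V=4.00V)
Op 1: CLOSE 1-5: Q_total=20.00, C_total=7.00, V=2.86; Q1=8.57, Q5=11.43; dissipated=6.095
Op 2: CLOSE 1-3: Q_total=8.57, C_total=7.00, V=1.22; Q1=3.67, Q3=4.90; dissipated=6.997
Op 3: CLOSE 4-3: Q_total=11.90, C_total=6.00, V=1.98; Q4=3.97, Q3=7.93; dissipated=3.452
Total dissipated: 16.544 μJ

Answer: 16.54 μJ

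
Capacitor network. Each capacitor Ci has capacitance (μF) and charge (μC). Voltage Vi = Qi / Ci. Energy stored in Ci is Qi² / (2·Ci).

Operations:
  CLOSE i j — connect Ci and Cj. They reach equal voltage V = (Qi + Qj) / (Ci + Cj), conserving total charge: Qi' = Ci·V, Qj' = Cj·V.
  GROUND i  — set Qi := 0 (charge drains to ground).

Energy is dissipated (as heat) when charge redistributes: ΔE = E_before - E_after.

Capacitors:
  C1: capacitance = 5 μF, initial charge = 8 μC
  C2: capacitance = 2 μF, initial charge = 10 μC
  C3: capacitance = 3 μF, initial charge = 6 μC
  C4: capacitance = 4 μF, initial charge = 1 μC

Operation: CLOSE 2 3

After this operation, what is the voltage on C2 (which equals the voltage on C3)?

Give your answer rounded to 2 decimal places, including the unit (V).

Answer: 3.20 V

Derivation:
Initial: C1(5μF, Q=8μC, V=1.60V), C2(2μF, Q=10μC, V=5.00V), C3(3μF, Q=6μC, V=2.00V), C4(4μF, Q=1μC, V=0.25V)
Op 1: CLOSE 2-3: Q_total=16.00, C_total=5.00, V=3.20; Q2=6.40, Q3=9.60; dissipated=5.400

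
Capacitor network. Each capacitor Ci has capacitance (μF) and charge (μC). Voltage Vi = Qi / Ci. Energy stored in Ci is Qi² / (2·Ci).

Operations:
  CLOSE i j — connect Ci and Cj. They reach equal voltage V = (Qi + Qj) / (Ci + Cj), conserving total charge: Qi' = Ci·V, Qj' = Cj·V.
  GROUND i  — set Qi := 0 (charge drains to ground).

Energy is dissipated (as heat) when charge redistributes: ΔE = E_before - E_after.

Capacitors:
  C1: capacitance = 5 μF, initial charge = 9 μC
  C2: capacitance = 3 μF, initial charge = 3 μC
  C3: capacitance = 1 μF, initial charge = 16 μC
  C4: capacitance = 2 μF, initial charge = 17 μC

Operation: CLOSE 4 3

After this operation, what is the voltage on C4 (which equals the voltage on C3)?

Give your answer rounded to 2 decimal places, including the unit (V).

Initial: C1(5μF, Q=9μC, V=1.80V), C2(3μF, Q=3μC, V=1.00V), C3(1μF, Q=16μC, V=16.00V), C4(2μF, Q=17μC, V=8.50V)
Op 1: CLOSE 4-3: Q_total=33.00, C_total=3.00, V=11.00; Q4=22.00, Q3=11.00; dissipated=18.750

Answer: 11.00 V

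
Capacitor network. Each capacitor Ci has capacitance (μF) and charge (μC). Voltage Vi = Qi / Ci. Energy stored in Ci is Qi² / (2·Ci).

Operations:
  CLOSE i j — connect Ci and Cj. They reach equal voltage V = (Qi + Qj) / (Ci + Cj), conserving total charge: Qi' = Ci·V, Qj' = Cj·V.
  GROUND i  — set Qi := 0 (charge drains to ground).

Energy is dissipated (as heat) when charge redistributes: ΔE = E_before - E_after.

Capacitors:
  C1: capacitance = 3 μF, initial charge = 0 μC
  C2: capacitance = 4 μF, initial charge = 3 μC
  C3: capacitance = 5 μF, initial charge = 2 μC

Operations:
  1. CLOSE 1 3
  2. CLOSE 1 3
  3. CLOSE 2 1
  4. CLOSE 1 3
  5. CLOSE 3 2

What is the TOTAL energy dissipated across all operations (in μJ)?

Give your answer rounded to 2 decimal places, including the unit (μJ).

Initial: C1(3μF, Q=0μC, V=0.00V), C2(4μF, Q=3μC, V=0.75V), C3(5μF, Q=2μC, V=0.40V)
Op 1: CLOSE 1-3: Q_total=2.00, C_total=8.00, V=0.25; Q1=0.75, Q3=1.25; dissipated=0.150
Op 2: CLOSE 1-3: Q_total=2.00, C_total=8.00, V=0.25; Q1=0.75, Q3=1.25; dissipated=0.000
Op 3: CLOSE 2-1: Q_total=3.75, C_total=7.00, V=0.54; Q2=2.14, Q1=1.61; dissipated=0.214
Op 4: CLOSE 1-3: Q_total=2.86, C_total=8.00, V=0.36; Q1=1.07, Q3=1.79; dissipated=0.077
Op 5: CLOSE 3-2: Q_total=3.93, C_total=9.00, V=0.44; Q3=2.18, Q2=1.75; dissipated=0.035
Total dissipated: 0.476 μJ

Answer: 0.48 μJ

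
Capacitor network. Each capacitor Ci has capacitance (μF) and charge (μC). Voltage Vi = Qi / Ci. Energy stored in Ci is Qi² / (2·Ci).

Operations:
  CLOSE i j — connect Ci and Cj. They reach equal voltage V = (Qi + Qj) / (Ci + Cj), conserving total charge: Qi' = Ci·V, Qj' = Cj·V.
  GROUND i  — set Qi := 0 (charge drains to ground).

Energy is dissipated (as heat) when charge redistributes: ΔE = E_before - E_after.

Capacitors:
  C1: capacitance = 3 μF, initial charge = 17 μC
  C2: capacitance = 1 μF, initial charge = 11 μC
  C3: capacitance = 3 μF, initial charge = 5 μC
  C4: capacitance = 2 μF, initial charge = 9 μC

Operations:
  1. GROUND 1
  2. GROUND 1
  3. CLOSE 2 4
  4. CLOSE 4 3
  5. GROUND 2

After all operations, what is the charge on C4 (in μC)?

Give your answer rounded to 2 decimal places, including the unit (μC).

Initial: C1(3μF, Q=17μC, V=5.67V), C2(1μF, Q=11μC, V=11.00V), C3(3μF, Q=5μC, V=1.67V), C4(2μF, Q=9μC, V=4.50V)
Op 1: GROUND 1: Q1=0; energy lost=48.167
Op 2: GROUND 1: Q1=0; energy lost=0.000
Op 3: CLOSE 2-4: Q_total=20.00, C_total=3.00, V=6.67; Q2=6.67, Q4=13.33; dissipated=14.083
Op 4: CLOSE 4-3: Q_total=18.33, C_total=5.00, V=3.67; Q4=7.33, Q3=11.00; dissipated=15.000
Op 5: GROUND 2: Q2=0; energy lost=22.222
Final charges: Q1=0.00, Q2=0.00, Q3=11.00, Q4=7.33

Answer: 7.33 μC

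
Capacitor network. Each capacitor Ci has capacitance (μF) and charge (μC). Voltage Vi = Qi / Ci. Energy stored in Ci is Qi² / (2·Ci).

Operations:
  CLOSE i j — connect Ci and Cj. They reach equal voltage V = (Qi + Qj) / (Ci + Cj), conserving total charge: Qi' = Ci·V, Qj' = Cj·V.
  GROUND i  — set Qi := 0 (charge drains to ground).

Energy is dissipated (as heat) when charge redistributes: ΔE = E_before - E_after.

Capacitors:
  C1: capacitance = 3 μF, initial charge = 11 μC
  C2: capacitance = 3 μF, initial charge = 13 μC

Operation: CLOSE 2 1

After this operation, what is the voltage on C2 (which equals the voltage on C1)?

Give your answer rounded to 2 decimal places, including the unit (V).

Answer: 4.00 V

Derivation:
Initial: C1(3μF, Q=11μC, V=3.67V), C2(3μF, Q=13μC, V=4.33V)
Op 1: CLOSE 2-1: Q_total=24.00, C_total=6.00, V=4.00; Q2=12.00, Q1=12.00; dissipated=0.333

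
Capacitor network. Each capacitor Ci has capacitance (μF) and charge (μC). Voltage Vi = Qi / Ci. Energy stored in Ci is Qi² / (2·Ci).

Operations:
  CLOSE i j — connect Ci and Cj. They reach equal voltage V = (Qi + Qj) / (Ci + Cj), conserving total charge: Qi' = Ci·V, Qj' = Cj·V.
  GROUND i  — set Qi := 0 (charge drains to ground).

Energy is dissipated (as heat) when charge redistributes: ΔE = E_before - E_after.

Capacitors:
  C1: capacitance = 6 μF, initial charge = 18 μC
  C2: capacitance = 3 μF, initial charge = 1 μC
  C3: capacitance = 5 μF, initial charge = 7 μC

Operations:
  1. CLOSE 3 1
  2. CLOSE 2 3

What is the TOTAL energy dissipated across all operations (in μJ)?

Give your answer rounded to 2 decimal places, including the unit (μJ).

Initial: C1(6μF, Q=18μC, V=3.00V), C2(3μF, Q=1μC, V=0.33V), C3(5μF, Q=7μC, V=1.40V)
Op 1: CLOSE 3-1: Q_total=25.00, C_total=11.00, V=2.27; Q3=11.36, Q1=13.64; dissipated=3.491
Op 2: CLOSE 2-3: Q_total=12.36, C_total=8.00, V=1.55; Q2=4.64, Q3=7.73; dissipated=3.526
Total dissipated: 7.017 μJ

Answer: 7.02 μJ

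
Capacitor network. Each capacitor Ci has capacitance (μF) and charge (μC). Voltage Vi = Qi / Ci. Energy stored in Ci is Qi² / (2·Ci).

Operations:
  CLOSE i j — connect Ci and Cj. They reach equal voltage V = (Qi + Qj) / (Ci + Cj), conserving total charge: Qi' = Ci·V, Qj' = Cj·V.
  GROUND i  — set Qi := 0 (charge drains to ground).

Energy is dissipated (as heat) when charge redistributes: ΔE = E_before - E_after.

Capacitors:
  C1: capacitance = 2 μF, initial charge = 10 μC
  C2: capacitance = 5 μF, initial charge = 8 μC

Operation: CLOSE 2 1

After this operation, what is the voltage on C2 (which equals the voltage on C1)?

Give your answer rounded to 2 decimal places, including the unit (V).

Answer: 2.57 V

Derivation:
Initial: C1(2μF, Q=10μC, V=5.00V), C2(5μF, Q=8μC, V=1.60V)
Op 1: CLOSE 2-1: Q_total=18.00, C_total=7.00, V=2.57; Q2=12.86, Q1=5.14; dissipated=8.257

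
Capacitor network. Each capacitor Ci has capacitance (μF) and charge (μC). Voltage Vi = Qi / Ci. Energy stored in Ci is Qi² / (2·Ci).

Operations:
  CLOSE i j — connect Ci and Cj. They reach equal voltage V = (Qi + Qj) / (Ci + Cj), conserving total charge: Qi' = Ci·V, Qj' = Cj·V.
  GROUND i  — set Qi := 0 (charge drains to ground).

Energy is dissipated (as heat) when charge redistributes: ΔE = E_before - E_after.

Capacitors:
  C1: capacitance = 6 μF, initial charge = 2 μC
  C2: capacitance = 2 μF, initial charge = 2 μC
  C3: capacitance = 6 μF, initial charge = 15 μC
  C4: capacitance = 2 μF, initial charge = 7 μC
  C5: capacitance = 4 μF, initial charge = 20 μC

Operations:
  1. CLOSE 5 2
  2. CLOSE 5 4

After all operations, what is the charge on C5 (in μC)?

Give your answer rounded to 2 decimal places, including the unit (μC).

Answer: 14.44 μC

Derivation:
Initial: C1(6μF, Q=2μC, V=0.33V), C2(2μF, Q=2μC, V=1.00V), C3(6μF, Q=15μC, V=2.50V), C4(2μF, Q=7μC, V=3.50V), C5(4μF, Q=20μC, V=5.00V)
Op 1: CLOSE 5-2: Q_total=22.00, C_total=6.00, V=3.67; Q5=14.67, Q2=7.33; dissipated=10.667
Op 2: CLOSE 5-4: Q_total=21.67, C_total=6.00, V=3.61; Q5=14.44, Q4=7.22; dissipated=0.019
Final charges: Q1=2.00, Q2=7.33, Q3=15.00, Q4=7.22, Q5=14.44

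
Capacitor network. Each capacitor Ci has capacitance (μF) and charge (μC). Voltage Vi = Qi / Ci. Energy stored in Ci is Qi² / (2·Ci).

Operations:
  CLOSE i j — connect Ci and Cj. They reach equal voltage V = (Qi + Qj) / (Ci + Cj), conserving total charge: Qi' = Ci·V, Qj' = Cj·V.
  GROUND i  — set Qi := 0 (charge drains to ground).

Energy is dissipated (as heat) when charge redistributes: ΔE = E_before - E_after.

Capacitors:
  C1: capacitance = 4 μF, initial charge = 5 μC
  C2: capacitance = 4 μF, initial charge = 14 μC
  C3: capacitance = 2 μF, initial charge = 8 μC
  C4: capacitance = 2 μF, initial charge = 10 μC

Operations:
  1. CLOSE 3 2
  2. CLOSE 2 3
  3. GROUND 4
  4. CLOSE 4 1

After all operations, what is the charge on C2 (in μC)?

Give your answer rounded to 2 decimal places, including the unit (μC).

Answer: 14.67 μC

Derivation:
Initial: C1(4μF, Q=5μC, V=1.25V), C2(4μF, Q=14μC, V=3.50V), C3(2μF, Q=8μC, V=4.00V), C4(2μF, Q=10μC, V=5.00V)
Op 1: CLOSE 3-2: Q_total=22.00, C_total=6.00, V=3.67; Q3=7.33, Q2=14.67; dissipated=0.167
Op 2: CLOSE 2-3: Q_total=22.00, C_total=6.00, V=3.67; Q2=14.67, Q3=7.33; dissipated=0.000
Op 3: GROUND 4: Q4=0; energy lost=25.000
Op 4: CLOSE 4-1: Q_total=5.00, C_total=6.00, V=0.83; Q4=1.67, Q1=3.33; dissipated=1.042
Final charges: Q1=3.33, Q2=14.67, Q3=7.33, Q4=1.67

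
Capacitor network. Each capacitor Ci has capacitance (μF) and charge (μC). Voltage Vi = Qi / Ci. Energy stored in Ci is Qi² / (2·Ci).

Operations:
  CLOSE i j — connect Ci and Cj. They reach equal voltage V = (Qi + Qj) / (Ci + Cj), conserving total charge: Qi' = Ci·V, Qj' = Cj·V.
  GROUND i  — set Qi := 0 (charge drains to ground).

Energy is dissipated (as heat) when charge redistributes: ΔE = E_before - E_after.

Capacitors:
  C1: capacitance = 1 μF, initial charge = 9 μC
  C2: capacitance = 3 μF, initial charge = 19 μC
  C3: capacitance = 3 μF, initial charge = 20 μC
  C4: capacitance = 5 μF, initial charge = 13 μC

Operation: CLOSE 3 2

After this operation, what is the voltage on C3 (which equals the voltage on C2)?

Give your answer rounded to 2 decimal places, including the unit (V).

Answer: 6.50 V

Derivation:
Initial: C1(1μF, Q=9μC, V=9.00V), C2(3μF, Q=19μC, V=6.33V), C3(3μF, Q=20μC, V=6.67V), C4(5μF, Q=13μC, V=2.60V)
Op 1: CLOSE 3-2: Q_total=39.00, C_total=6.00, V=6.50; Q3=19.50, Q2=19.50; dissipated=0.083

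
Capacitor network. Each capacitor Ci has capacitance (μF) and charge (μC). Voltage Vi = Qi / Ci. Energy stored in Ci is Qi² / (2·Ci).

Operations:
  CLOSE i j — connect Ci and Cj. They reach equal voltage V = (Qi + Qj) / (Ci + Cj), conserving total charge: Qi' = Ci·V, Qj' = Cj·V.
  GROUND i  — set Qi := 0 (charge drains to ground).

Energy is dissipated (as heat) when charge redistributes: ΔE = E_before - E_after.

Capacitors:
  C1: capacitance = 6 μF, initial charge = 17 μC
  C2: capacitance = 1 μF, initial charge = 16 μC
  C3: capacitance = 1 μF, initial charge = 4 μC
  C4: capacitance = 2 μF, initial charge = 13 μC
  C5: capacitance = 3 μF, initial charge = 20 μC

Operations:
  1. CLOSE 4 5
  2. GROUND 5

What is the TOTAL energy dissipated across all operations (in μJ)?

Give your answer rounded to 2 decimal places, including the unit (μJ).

Initial: C1(6μF, Q=17μC, V=2.83V), C2(1μF, Q=16μC, V=16.00V), C3(1μF, Q=4μC, V=4.00V), C4(2μF, Q=13μC, V=6.50V), C5(3μF, Q=20μC, V=6.67V)
Op 1: CLOSE 4-5: Q_total=33.00, C_total=5.00, V=6.60; Q4=13.20, Q5=19.80; dissipated=0.017
Op 2: GROUND 5: Q5=0; energy lost=65.340
Total dissipated: 65.357 μJ

Answer: 65.36 μJ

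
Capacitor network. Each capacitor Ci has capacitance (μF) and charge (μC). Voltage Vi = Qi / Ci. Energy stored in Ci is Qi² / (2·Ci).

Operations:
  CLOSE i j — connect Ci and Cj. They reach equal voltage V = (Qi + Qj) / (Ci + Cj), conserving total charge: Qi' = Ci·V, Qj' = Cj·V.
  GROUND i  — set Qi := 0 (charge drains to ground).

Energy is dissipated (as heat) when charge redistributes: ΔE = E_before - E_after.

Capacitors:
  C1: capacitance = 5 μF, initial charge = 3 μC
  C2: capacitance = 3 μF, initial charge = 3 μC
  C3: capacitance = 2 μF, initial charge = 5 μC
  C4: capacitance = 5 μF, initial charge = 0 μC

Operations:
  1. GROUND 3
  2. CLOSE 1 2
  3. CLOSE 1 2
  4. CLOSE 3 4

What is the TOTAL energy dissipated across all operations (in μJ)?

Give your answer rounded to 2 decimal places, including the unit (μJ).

Answer: 6.40 μJ

Derivation:
Initial: C1(5μF, Q=3μC, V=0.60V), C2(3μF, Q=3μC, V=1.00V), C3(2μF, Q=5μC, V=2.50V), C4(5μF, Q=0μC, V=0.00V)
Op 1: GROUND 3: Q3=0; energy lost=6.250
Op 2: CLOSE 1-2: Q_total=6.00, C_total=8.00, V=0.75; Q1=3.75, Q2=2.25; dissipated=0.150
Op 3: CLOSE 1-2: Q_total=6.00, C_total=8.00, V=0.75; Q1=3.75, Q2=2.25; dissipated=0.000
Op 4: CLOSE 3-4: Q_total=0.00, C_total=7.00, V=0.00; Q3=0.00, Q4=0.00; dissipated=0.000
Total dissipated: 6.400 μJ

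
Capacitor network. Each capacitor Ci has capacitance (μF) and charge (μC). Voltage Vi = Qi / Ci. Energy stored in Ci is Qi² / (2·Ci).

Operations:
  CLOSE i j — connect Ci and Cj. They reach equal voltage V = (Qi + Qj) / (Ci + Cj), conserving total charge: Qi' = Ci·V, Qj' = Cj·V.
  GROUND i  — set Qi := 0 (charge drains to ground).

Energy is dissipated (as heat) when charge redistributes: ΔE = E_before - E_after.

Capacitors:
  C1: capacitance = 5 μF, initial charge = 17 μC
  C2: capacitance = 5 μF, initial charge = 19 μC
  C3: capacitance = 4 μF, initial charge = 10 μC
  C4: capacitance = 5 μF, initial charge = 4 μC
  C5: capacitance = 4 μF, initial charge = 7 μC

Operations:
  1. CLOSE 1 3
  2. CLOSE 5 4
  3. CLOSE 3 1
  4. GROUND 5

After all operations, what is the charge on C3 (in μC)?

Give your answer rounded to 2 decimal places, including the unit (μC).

Answer: 12.00 μC

Derivation:
Initial: C1(5μF, Q=17μC, V=3.40V), C2(5μF, Q=19μC, V=3.80V), C3(4μF, Q=10μC, V=2.50V), C4(5μF, Q=4μC, V=0.80V), C5(4μF, Q=7μC, V=1.75V)
Op 1: CLOSE 1-3: Q_total=27.00, C_total=9.00, V=3.00; Q1=15.00, Q3=12.00; dissipated=0.900
Op 2: CLOSE 5-4: Q_total=11.00, C_total=9.00, V=1.22; Q5=4.89, Q4=6.11; dissipated=1.003
Op 3: CLOSE 3-1: Q_total=27.00, C_total=9.00, V=3.00; Q3=12.00, Q1=15.00; dissipated=0.000
Op 4: GROUND 5: Q5=0; energy lost=2.988
Final charges: Q1=15.00, Q2=19.00, Q3=12.00, Q4=6.11, Q5=0.00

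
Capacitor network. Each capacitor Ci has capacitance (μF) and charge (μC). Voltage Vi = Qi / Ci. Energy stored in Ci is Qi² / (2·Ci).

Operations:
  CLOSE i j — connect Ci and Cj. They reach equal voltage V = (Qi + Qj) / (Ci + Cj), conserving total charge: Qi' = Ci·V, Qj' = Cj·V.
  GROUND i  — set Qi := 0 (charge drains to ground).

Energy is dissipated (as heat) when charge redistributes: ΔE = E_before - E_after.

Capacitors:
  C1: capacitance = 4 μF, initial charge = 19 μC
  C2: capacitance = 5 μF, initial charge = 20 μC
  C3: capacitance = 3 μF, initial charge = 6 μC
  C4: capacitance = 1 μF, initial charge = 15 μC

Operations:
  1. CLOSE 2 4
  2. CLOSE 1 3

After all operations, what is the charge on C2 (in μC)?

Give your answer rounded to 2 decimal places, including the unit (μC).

Initial: C1(4μF, Q=19μC, V=4.75V), C2(5μF, Q=20μC, V=4.00V), C3(3μF, Q=6μC, V=2.00V), C4(1μF, Q=15μC, V=15.00V)
Op 1: CLOSE 2-4: Q_total=35.00, C_total=6.00, V=5.83; Q2=29.17, Q4=5.83; dissipated=50.417
Op 2: CLOSE 1-3: Q_total=25.00, C_total=7.00, V=3.57; Q1=14.29, Q3=10.71; dissipated=6.482
Final charges: Q1=14.29, Q2=29.17, Q3=10.71, Q4=5.83

Answer: 29.17 μC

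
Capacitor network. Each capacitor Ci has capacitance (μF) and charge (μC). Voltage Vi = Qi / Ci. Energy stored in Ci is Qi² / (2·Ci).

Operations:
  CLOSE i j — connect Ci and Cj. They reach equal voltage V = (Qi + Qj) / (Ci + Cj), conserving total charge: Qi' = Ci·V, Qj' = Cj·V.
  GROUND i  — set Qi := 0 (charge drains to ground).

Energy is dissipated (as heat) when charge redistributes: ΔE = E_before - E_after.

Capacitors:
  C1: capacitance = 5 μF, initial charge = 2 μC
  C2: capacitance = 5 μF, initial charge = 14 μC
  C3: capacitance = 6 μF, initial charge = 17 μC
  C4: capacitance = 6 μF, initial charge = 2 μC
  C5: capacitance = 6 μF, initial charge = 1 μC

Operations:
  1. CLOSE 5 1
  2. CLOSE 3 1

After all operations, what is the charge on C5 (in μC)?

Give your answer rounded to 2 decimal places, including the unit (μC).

Initial: C1(5μF, Q=2μC, V=0.40V), C2(5μF, Q=14μC, V=2.80V), C3(6μF, Q=17μC, V=2.83V), C4(6μF, Q=2μC, V=0.33V), C5(6μF, Q=1μC, V=0.17V)
Op 1: CLOSE 5-1: Q_total=3.00, C_total=11.00, V=0.27; Q5=1.64, Q1=1.36; dissipated=0.074
Op 2: CLOSE 3-1: Q_total=18.36, C_total=11.00, V=1.67; Q3=10.02, Q1=8.35; dissipated=8.941
Final charges: Q1=8.35, Q2=14.00, Q3=10.02, Q4=2.00, Q5=1.64

Answer: 1.64 μC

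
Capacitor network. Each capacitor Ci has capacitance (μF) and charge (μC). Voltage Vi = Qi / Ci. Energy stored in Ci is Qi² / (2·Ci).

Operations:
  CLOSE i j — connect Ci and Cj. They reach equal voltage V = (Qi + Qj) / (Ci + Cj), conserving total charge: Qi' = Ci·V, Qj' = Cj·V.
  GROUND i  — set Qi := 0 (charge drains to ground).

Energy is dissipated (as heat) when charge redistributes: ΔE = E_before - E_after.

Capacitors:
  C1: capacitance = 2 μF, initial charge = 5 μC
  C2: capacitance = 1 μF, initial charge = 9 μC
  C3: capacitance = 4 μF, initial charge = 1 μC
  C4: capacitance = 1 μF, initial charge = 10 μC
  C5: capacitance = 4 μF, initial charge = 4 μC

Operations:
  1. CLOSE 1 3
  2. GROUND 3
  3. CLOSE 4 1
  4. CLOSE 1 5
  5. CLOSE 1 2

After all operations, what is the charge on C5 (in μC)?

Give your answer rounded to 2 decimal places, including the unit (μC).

Initial: C1(2μF, Q=5μC, V=2.50V), C2(1μF, Q=9μC, V=9.00V), C3(4μF, Q=1μC, V=0.25V), C4(1μF, Q=10μC, V=10.00V), C5(4μF, Q=4μC, V=1.00V)
Op 1: CLOSE 1-3: Q_total=6.00, C_total=6.00, V=1.00; Q1=2.00, Q3=4.00; dissipated=3.375
Op 2: GROUND 3: Q3=0; energy lost=2.000
Op 3: CLOSE 4-1: Q_total=12.00, C_total=3.00, V=4.00; Q4=4.00, Q1=8.00; dissipated=27.000
Op 4: CLOSE 1-5: Q_total=12.00, C_total=6.00, V=2.00; Q1=4.00, Q5=8.00; dissipated=6.000
Op 5: CLOSE 1-2: Q_total=13.00, C_total=3.00, V=4.33; Q1=8.67, Q2=4.33; dissipated=16.333
Final charges: Q1=8.67, Q2=4.33, Q3=0.00, Q4=4.00, Q5=8.00

Answer: 8.00 μC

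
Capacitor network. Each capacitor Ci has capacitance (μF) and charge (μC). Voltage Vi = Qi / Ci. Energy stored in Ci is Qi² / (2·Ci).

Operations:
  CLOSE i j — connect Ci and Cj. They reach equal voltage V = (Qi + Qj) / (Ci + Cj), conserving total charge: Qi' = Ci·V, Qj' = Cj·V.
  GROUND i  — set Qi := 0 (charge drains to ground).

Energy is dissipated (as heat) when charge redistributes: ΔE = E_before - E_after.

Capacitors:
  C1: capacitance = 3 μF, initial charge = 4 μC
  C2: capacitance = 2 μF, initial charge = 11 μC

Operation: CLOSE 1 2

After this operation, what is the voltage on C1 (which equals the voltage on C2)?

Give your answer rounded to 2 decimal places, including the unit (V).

Initial: C1(3μF, Q=4μC, V=1.33V), C2(2μF, Q=11μC, V=5.50V)
Op 1: CLOSE 1-2: Q_total=15.00, C_total=5.00, V=3.00; Q1=9.00, Q2=6.00; dissipated=10.417

Answer: 3.00 V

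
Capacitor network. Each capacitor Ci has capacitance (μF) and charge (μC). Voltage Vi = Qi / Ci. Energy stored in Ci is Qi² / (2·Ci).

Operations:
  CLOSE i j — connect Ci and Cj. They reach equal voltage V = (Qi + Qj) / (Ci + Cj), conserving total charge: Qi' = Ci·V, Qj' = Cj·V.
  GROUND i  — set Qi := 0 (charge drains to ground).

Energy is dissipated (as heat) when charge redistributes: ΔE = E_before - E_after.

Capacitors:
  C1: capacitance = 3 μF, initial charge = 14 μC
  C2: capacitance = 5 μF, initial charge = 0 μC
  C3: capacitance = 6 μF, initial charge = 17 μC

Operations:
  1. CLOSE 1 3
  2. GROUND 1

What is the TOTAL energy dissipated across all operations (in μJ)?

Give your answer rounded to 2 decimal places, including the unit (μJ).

Answer: 21.16 μJ

Derivation:
Initial: C1(3μF, Q=14μC, V=4.67V), C2(5μF, Q=0μC, V=0.00V), C3(6μF, Q=17μC, V=2.83V)
Op 1: CLOSE 1-3: Q_total=31.00, C_total=9.00, V=3.44; Q1=10.33, Q3=20.67; dissipated=3.361
Op 2: GROUND 1: Q1=0; energy lost=17.796
Total dissipated: 21.157 μJ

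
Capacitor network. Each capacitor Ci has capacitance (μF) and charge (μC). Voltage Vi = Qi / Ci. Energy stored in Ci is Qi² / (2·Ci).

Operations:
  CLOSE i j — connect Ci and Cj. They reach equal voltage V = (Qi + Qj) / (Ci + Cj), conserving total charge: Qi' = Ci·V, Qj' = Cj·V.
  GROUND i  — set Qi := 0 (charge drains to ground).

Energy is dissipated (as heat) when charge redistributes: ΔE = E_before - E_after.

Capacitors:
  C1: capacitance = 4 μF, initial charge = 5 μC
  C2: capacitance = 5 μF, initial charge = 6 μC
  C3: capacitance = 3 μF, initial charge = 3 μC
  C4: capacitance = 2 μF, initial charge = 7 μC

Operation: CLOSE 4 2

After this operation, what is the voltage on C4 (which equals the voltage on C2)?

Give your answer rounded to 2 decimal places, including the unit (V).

Initial: C1(4μF, Q=5μC, V=1.25V), C2(5μF, Q=6μC, V=1.20V), C3(3μF, Q=3μC, V=1.00V), C4(2μF, Q=7μC, V=3.50V)
Op 1: CLOSE 4-2: Q_total=13.00, C_total=7.00, V=1.86; Q4=3.71, Q2=9.29; dissipated=3.779

Answer: 1.86 V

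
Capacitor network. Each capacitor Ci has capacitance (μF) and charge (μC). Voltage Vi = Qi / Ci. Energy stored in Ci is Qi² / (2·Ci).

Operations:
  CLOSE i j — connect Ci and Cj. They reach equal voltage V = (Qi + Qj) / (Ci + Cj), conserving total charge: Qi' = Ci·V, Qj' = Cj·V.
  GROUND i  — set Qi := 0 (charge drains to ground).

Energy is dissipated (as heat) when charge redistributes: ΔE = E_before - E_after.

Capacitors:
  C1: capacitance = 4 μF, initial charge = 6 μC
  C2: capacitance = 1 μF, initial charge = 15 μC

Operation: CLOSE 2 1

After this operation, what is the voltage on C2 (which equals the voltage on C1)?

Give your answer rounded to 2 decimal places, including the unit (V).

Initial: C1(4μF, Q=6μC, V=1.50V), C2(1μF, Q=15μC, V=15.00V)
Op 1: CLOSE 2-1: Q_total=21.00, C_total=5.00, V=4.20; Q2=4.20, Q1=16.80; dissipated=72.900

Answer: 4.20 V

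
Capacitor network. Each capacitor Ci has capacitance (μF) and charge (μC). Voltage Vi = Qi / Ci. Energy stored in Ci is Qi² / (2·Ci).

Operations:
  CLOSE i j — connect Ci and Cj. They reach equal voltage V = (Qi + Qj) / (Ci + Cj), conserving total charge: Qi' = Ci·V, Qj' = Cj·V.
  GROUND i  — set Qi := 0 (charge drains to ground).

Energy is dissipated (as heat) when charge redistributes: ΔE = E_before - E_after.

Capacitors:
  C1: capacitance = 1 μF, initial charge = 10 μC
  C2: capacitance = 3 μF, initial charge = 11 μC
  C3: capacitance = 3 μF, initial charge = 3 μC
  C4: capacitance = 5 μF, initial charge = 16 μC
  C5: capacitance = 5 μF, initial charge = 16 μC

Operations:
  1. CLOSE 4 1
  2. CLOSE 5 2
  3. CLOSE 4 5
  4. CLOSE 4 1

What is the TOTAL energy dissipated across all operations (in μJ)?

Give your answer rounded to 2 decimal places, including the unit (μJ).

Answer: 20.71 μJ

Derivation:
Initial: C1(1μF, Q=10μC, V=10.00V), C2(3μF, Q=11μC, V=3.67V), C3(3μF, Q=3μC, V=1.00V), C4(5μF, Q=16μC, V=3.20V), C5(5μF, Q=16μC, V=3.20V)
Op 1: CLOSE 4-1: Q_total=26.00, C_total=6.00, V=4.33; Q4=21.67, Q1=4.33; dissipated=19.267
Op 2: CLOSE 5-2: Q_total=27.00, C_total=8.00, V=3.38; Q5=16.88, Q2=10.12; dissipated=0.204
Op 3: CLOSE 4-5: Q_total=38.54, C_total=10.00, V=3.85; Q4=19.27, Q5=19.27; dissipated=1.148
Op 4: CLOSE 4-1: Q_total=23.60, C_total=6.00, V=3.93; Q4=19.67, Q1=3.93; dissipated=0.096
Total dissipated: 20.715 μJ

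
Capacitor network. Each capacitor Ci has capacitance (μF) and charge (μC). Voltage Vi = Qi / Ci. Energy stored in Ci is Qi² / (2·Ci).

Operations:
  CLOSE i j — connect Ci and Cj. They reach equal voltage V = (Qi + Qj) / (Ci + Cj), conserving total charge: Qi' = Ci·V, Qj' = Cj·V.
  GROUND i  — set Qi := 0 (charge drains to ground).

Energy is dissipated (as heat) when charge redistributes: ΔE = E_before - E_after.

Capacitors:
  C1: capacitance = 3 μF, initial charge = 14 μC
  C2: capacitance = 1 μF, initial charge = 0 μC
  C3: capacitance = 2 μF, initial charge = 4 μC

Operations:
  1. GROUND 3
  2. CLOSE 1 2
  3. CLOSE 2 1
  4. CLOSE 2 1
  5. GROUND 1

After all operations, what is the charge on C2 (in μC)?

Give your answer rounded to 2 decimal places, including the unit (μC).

Initial: C1(3μF, Q=14μC, V=4.67V), C2(1μF, Q=0μC, V=0.00V), C3(2μF, Q=4μC, V=2.00V)
Op 1: GROUND 3: Q3=0; energy lost=4.000
Op 2: CLOSE 1-2: Q_total=14.00, C_total=4.00, V=3.50; Q1=10.50, Q2=3.50; dissipated=8.167
Op 3: CLOSE 2-1: Q_total=14.00, C_total=4.00, V=3.50; Q2=3.50, Q1=10.50; dissipated=0.000
Op 4: CLOSE 2-1: Q_total=14.00, C_total=4.00, V=3.50; Q2=3.50, Q1=10.50; dissipated=0.000
Op 5: GROUND 1: Q1=0; energy lost=18.375
Final charges: Q1=0.00, Q2=3.50, Q3=0.00

Answer: 3.50 μC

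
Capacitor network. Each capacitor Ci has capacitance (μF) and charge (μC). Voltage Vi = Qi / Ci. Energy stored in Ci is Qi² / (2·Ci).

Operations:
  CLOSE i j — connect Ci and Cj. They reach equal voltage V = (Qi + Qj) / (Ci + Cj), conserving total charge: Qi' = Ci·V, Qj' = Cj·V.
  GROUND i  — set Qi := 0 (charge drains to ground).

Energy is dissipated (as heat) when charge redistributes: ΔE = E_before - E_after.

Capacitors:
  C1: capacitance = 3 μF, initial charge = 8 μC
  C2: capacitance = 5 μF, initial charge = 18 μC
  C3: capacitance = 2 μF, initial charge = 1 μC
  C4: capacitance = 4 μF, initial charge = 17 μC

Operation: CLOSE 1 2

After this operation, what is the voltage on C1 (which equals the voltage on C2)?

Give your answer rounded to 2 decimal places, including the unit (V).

Answer: 3.25 V

Derivation:
Initial: C1(3μF, Q=8μC, V=2.67V), C2(5μF, Q=18μC, V=3.60V), C3(2μF, Q=1μC, V=0.50V), C4(4μF, Q=17μC, V=4.25V)
Op 1: CLOSE 1-2: Q_total=26.00, C_total=8.00, V=3.25; Q1=9.75, Q2=16.25; dissipated=0.817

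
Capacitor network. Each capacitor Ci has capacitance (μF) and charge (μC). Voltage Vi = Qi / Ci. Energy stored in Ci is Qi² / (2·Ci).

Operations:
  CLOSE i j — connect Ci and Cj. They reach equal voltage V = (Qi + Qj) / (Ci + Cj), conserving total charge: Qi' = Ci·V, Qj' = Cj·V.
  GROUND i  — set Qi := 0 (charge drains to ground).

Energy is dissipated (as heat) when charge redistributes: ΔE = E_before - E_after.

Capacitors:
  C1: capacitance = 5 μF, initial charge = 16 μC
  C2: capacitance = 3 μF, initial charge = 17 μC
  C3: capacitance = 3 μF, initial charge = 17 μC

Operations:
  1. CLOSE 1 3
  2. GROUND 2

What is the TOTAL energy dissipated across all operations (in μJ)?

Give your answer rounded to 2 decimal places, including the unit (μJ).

Initial: C1(5μF, Q=16μC, V=3.20V), C2(3μF, Q=17μC, V=5.67V), C3(3μF, Q=17μC, V=5.67V)
Op 1: CLOSE 1-3: Q_total=33.00, C_total=8.00, V=4.12; Q1=20.62, Q3=12.38; dissipated=5.704
Op 2: GROUND 2: Q2=0; energy lost=48.167
Total dissipated: 53.871 μJ

Answer: 53.87 μJ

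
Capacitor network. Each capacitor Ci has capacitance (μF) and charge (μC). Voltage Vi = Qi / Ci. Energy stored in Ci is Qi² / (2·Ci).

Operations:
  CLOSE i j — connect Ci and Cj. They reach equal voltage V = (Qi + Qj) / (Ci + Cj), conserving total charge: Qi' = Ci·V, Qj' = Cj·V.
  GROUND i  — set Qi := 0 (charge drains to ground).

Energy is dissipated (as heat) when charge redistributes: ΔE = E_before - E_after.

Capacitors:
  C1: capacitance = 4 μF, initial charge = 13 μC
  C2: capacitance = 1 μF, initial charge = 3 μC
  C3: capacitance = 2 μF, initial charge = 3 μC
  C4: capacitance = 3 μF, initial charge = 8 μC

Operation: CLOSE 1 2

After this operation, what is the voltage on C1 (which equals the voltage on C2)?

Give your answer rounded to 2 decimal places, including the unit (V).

Answer: 3.20 V

Derivation:
Initial: C1(4μF, Q=13μC, V=3.25V), C2(1μF, Q=3μC, V=3.00V), C3(2μF, Q=3μC, V=1.50V), C4(3μF, Q=8μC, V=2.67V)
Op 1: CLOSE 1-2: Q_total=16.00, C_total=5.00, V=3.20; Q1=12.80, Q2=3.20; dissipated=0.025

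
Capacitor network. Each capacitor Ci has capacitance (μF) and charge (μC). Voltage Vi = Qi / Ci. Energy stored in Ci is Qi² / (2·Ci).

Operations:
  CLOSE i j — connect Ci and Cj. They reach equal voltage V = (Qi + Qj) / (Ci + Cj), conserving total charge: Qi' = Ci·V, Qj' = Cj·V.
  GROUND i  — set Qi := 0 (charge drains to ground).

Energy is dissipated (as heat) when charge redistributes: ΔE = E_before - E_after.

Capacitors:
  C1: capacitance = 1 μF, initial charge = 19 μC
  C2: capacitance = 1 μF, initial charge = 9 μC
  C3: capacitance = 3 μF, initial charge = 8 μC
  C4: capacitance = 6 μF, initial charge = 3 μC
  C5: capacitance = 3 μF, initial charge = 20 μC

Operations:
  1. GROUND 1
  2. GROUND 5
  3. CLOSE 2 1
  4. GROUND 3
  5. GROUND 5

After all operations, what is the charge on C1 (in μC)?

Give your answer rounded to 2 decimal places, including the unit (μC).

Answer: 4.50 μC

Derivation:
Initial: C1(1μF, Q=19μC, V=19.00V), C2(1μF, Q=9μC, V=9.00V), C3(3μF, Q=8μC, V=2.67V), C4(6μF, Q=3μC, V=0.50V), C5(3μF, Q=20μC, V=6.67V)
Op 1: GROUND 1: Q1=0; energy lost=180.500
Op 2: GROUND 5: Q5=0; energy lost=66.667
Op 3: CLOSE 2-1: Q_total=9.00, C_total=2.00, V=4.50; Q2=4.50, Q1=4.50; dissipated=20.250
Op 4: GROUND 3: Q3=0; energy lost=10.667
Op 5: GROUND 5: Q5=0; energy lost=0.000
Final charges: Q1=4.50, Q2=4.50, Q3=0.00, Q4=3.00, Q5=0.00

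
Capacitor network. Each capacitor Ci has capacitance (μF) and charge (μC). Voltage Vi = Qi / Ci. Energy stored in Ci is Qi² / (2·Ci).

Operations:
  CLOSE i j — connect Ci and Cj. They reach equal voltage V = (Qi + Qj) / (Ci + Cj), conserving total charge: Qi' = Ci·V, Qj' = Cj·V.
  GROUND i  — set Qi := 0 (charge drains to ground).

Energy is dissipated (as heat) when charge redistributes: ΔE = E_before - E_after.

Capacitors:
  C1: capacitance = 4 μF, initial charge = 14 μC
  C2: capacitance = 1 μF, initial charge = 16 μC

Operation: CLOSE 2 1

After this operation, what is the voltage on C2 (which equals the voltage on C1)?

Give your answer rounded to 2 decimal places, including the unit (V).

Initial: C1(4μF, Q=14μC, V=3.50V), C2(1μF, Q=16μC, V=16.00V)
Op 1: CLOSE 2-1: Q_total=30.00, C_total=5.00, V=6.00; Q2=6.00, Q1=24.00; dissipated=62.500

Answer: 6.00 V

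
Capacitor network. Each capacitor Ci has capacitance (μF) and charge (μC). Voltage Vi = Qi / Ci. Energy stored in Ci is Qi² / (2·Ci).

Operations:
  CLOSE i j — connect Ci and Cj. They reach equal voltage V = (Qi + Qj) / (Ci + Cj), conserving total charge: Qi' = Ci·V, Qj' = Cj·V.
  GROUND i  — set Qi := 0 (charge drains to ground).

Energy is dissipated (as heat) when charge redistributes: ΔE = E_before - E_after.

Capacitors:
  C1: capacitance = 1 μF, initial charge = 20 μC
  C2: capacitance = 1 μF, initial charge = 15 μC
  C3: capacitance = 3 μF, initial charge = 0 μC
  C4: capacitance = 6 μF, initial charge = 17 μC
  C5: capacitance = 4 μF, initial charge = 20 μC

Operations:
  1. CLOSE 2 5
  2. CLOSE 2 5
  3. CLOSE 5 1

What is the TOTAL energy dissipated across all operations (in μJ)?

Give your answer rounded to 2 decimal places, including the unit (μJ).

Answer: 107.60 μJ

Derivation:
Initial: C1(1μF, Q=20μC, V=20.00V), C2(1μF, Q=15μC, V=15.00V), C3(3μF, Q=0μC, V=0.00V), C4(6μF, Q=17μC, V=2.83V), C5(4μF, Q=20μC, V=5.00V)
Op 1: CLOSE 2-5: Q_total=35.00, C_total=5.00, V=7.00; Q2=7.00, Q5=28.00; dissipated=40.000
Op 2: CLOSE 2-5: Q_total=35.00, C_total=5.00, V=7.00; Q2=7.00, Q5=28.00; dissipated=0.000
Op 3: CLOSE 5-1: Q_total=48.00, C_total=5.00, V=9.60; Q5=38.40, Q1=9.60; dissipated=67.600
Total dissipated: 107.600 μJ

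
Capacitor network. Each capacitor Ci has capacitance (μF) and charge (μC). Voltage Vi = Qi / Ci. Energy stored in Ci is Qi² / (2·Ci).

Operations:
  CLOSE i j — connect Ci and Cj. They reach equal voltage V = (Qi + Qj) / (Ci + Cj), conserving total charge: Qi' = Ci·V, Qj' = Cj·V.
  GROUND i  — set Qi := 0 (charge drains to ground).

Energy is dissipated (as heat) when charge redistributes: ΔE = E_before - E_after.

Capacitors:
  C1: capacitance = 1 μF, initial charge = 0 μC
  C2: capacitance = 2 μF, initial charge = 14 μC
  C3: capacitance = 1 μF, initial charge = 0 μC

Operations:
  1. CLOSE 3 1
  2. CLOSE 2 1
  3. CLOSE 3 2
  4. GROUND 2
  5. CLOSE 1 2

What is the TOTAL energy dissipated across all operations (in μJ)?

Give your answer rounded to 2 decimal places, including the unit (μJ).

Initial: C1(1μF, Q=0μC, V=0.00V), C2(2μF, Q=14μC, V=7.00V), C3(1μF, Q=0μC, V=0.00V)
Op 1: CLOSE 3-1: Q_total=0.00, C_total=2.00, V=0.00; Q3=0.00, Q1=0.00; dissipated=0.000
Op 2: CLOSE 2-1: Q_total=14.00, C_total=3.00, V=4.67; Q2=9.33, Q1=4.67; dissipated=16.333
Op 3: CLOSE 3-2: Q_total=9.33, C_total=3.00, V=3.11; Q3=3.11, Q2=6.22; dissipated=7.259
Op 4: GROUND 2: Q2=0; energy lost=9.679
Op 5: CLOSE 1-2: Q_total=4.67, C_total=3.00, V=1.56; Q1=1.56, Q2=3.11; dissipated=7.259
Total dissipated: 40.531 μJ

Answer: 40.53 μJ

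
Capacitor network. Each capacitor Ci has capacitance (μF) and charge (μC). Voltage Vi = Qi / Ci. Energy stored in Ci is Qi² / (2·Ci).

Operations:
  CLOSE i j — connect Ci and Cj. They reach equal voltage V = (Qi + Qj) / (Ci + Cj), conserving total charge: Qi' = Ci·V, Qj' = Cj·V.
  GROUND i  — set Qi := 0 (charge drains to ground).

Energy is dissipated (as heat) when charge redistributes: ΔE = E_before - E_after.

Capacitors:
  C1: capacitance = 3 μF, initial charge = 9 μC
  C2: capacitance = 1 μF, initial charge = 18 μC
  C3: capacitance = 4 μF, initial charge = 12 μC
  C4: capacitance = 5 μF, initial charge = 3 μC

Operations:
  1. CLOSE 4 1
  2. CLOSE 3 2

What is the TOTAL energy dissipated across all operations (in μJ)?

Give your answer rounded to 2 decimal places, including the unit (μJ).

Initial: C1(3μF, Q=9μC, V=3.00V), C2(1μF, Q=18μC, V=18.00V), C3(4μF, Q=12μC, V=3.00V), C4(5μF, Q=3μC, V=0.60V)
Op 1: CLOSE 4-1: Q_total=12.00, C_total=8.00, V=1.50; Q4=7.50, Q1=4.50; dissipated=5.400
Op 2: CLOSE 3-2: Q_total=30.00, C_total=5.00, V=6.00; Q3=24.00, Q2=6.00; dissipated=90.000
Total dissipated: 95.400 μJ

Answer: 95.40 μJ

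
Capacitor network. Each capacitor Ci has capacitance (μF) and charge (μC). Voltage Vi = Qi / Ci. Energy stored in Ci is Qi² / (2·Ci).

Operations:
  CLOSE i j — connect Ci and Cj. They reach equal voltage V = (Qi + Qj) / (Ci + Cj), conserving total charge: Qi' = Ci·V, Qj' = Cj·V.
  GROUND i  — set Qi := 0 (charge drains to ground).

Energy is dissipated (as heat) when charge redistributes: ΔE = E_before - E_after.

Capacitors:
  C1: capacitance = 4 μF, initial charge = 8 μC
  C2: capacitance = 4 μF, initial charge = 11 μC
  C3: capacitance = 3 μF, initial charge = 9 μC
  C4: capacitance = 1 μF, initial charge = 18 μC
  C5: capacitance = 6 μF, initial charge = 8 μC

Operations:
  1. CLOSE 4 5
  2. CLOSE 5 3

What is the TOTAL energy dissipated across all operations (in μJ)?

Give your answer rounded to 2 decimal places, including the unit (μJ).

Initial: C1(4μF, Q=8μC, V=2.00V), C2(4μF, Q=11μC, V=2.75V), C3(3μF, Q=9μC, V=3.00V), C4(1μF, Q=18μC, V=18.00V), C5(6μF, Q=8μC, V=1.33V)
Op 1: CLOSE 4-5: Q_total=26.00, C_total=7.00, V=3.71; Q4=3.71, Q5=22.29; dissipated=119.048
Op 2: CLOSE 5-3: Q_total=31.29, C_total=9.00, V=3.48; Q5=20.86, Q3=10.43; dissipated=0.510
Total dissipated: 119.558 μJ

Answer: 119.56 μJ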